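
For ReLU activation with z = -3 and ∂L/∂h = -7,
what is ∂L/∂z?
∂L/∂z = 0

h = ReLU(-3) = 0
Since z < 0: ∂h/∂z = 0
∂L/∂z = ∂L/∂h · ∂h/∂z = -7 × 0 = 0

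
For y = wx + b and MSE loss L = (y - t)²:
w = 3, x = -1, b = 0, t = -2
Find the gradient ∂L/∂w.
∂L/∂w = 2

y = wx + b = (3)(-1) + 0 = -3
∂L/∂y = 2(y - t) = 2(-3 - -2) = -2
∂y/∂w = x = -1
∂L/∂w = ∂L/∂y · ∂y/∂w = -2 × -1 = 2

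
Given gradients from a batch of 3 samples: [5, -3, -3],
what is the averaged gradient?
Average gradient = -0.3333

Average = (1/3)(5 + -3 + -3) = -1/3 = -0.3333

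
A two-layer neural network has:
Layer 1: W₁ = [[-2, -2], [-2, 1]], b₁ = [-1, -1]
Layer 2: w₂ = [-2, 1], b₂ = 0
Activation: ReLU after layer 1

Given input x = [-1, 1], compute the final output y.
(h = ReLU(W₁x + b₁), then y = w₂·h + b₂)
y = 2

Layer 1 pre-activation: z₁ = [-1, 2]
After ReLU: h = [0, 2]
Layer 2 output: y = -2×0 + 1×2 + 0 = 2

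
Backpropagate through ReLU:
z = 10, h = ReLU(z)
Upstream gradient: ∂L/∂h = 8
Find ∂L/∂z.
∂L/∂z = 8

h = ReLU(10) = 10
Since z > 0: ∂h/∂z = 1
∂L/∂z = ∂L/∂h · ∂h/∂z = 8 × 1 = 8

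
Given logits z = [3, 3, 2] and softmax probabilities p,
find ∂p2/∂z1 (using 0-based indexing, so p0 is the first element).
∂p2/∂z1 = -0.06561

p = softmax(z) = [0.4223, 0.4223, 0.1554]
p2 = 0.1554, p1 = 0.4223

∂p2/∂z1 = -p2 × p1 = -0.1554 × 0.4223 = -0.06561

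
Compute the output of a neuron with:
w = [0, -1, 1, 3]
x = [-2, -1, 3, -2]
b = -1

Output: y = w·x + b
y = -3

y = (0)(-2) + (-1)(-1) + (1)(3) + (3)(-2) + -1 = -3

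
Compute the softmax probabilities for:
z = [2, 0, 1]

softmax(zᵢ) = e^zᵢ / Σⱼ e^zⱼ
p = [0.6652, 0.09, 0.2447]

exp(z) = [7.389, 1, 2.718]
Sum = 11.11
p = [0.6652, 0.09, 0.2447]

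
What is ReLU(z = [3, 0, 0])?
h = [3, 0, 0]

ReLU applied element-wise: max(0,3)=3, max(0,0)=0, max(0,0)=0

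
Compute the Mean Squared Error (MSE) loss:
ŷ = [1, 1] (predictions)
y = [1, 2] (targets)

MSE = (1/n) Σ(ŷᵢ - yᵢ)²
MSE = 0.5

MSE = (1/2)((1-1)² + (1-2)²) = (1/2)(0 + 1) = 0.5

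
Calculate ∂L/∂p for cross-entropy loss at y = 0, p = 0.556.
∂L/∂p = 2.252

∂L/∂p = -y/p + (1-y)/(1-p) = 0 + 1/0.444 = 2.252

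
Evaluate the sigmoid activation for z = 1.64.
0.8375

sigmoid(1.64) = 1/(1 + e^(-1.64)) = 1/(1 + 0.194) = 0.8375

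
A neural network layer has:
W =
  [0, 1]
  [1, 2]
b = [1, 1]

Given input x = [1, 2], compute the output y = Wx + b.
y = [3, 6]

Wx = [0×1 + 1×2, 1×1 + 2×2]
   = [2, 5]
y = Wx + b = [2 + 1, 5 + 1] = [3, 6]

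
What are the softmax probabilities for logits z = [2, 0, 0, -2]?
p = [0.7758, 0.105, 0.105, 0.0142]

exp(z) = [7.389, 1, 1, 0.1353]
Sum = 9.524
p = [0.7758, 0.105, 0.105, 0.0142]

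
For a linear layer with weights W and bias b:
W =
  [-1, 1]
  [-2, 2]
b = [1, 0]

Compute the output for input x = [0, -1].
y = [0, -2]

Wx = [-1×0 + 1×-1, -2×0 + 2×-1]
   = [-1, -2]
y = Wx + b = [-1 + 1, -2 + 0] = [0, -2]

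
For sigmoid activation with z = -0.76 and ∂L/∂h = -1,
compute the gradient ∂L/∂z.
∂L/∂z = -0.2171

σ(-0.76) = 0.3186
σ'(-0.76) = σ(-0.76)(1 - σ(-0.76)) = 0.3186 × 0.6814 = 0.2171
∂L/∂z = ∂L/∂h · σ'(z) = -1 × 0.2171 = -0.2171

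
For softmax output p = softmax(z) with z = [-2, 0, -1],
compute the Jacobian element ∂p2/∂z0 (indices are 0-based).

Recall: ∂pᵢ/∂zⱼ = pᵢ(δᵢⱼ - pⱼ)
∂p2/∂z0 = -0.02203

p = softmax(z) = [0.09003, 0.6652, 0.2447]
p2 = 0.2447, p0 = 0.09003

∂p2/∂z0 = -p2 × p0 = -0.2447 × 0.09003 = -0.02203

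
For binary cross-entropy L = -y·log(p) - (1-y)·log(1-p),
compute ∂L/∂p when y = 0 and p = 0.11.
∂L/∂p = 1.124

∂L/∂p = -y/p + (1-y)/(1-p) = 0 + 1/0.89 = 1.124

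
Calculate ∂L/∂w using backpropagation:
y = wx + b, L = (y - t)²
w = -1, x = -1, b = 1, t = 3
∂L/∂w = 2

y = wx + b = (-1)(-1) + 1 = 2
∂L/∂y = 2(y - t) = 2(2 - 3) = -2
∂y/∂w = x = -1
∂L/∂w = ∂L/∂y · ∂y/∂w = -2 × -1 = 2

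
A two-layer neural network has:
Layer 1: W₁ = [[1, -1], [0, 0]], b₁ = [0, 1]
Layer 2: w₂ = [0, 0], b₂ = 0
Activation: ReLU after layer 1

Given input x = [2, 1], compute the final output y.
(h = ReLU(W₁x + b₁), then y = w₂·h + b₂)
y = 0

Layer 1 pre-activation: z₁ = [1, 1]
After ReLU: h = [1, 1]
Layer 2 output: y = 0×1 + 0×1 + 0 = 0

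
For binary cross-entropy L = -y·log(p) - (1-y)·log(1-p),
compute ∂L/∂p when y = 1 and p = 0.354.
∂L/∂p = -2.825

∂L/∂p = -y/p + (1-y)/(1-p) = -1/0.354 + 0 = -2.825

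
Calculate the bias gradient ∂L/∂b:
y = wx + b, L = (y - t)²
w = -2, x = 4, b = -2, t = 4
∂L/∂b = -28

y = wx + b = (-2)(4) + -2 = -10
∂L/∂y = 2(y - t) = 2(-10 - 4) = -28
∂y/∂b = 1
∂L/∂b = ∂L/∂y · ∂y/∂b = -28 × 1 = -28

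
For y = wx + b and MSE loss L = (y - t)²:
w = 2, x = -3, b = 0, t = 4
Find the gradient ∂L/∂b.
∂L/∂b = -20

y = wx + b = (2)(-3) + 0 = -6
∂L/∂y = 2(y - t) = 2(-6 - 4) = -20
∂y/∂b = 1
∂L/∂b = ∂L/∂y · ∂y/∂b = -20 × 1 = -20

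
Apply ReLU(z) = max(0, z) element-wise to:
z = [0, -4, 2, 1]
h = [0, 0, 2, 1]

ReLU applied element-wise: max(0,0)=0, max(0,-4)=0, max(0,2)=2, max(0,1)=1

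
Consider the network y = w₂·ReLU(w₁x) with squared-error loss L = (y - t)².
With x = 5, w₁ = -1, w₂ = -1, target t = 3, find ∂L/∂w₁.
∂L/∂w₁ = 0

Forward pass:
z = w₁x = -1×5 = -5
h = ReLU(-5) = 0
y = w₂h = -1×0 = 0

Backward pass:
∂L/∂y = 2(y - t) = 2(0 - 3) = -6
∂y/∂h = w₂ = -1
∂h/∂z = 0 (ReLU derivative)
∂z/∂w₁ = x = 5

∂L/∂w₁ = -6 × -1 × 0 × 5 = 0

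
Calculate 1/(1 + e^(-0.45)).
0.6106

sigmoid(0.45) = 1/(1 + e^(-0.45)) = 1/(1 + 0.6376) = 0.6106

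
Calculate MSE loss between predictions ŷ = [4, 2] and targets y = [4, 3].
MSE = 0.5

MSE = (1/2)((4-4)² + (2-3)²) = (1/2)(0 + 1) = 0.5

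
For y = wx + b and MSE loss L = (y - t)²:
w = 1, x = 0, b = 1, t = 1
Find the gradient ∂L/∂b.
∂L/∂b = 0

y = wx + b = (1)(0) + 1 = 1
∂L/∂y = 2(y - t) = 2(1 - 1) = 0
∂y/∂b = 1
∂L/∂b = ∂L/∂y · ∂y/∂b = 0 × 1 = 0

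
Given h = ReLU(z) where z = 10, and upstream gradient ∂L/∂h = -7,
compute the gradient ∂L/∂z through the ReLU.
∂L/∂z = -7

h = ReLU(10) = 10
Since z > 0: ∂h/∂z = 1
∂L/∂z = ∂L/∂h · ∂h/∂z = -7 × 1 = -7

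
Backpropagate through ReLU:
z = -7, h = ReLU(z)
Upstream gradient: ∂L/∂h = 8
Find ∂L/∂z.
∂L/∂z = 0

h = ReLU(-7) = 0
Since z < 0: ∂h/∂z = 0
∂L/∂z = ∂L/∂h · ∂h/∂z = 8 × 0 = 0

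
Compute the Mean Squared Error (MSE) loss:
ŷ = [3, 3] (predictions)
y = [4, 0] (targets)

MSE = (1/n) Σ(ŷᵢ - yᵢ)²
MSE = 5

MSE = (1/2)((3-4)² + (3-0)²) = (1/2)(1 + 9) = 5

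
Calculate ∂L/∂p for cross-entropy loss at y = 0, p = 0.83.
∂L/∂p = 5.882

∂L/∂p = -y/p + (1-y)/(1-p) = 0 + 1/0.17 = 5.882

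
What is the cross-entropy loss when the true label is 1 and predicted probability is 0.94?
L = 0.06188

L = -1·log(0.94) - 0·log(0.06) = -log(0.94) = 0.06188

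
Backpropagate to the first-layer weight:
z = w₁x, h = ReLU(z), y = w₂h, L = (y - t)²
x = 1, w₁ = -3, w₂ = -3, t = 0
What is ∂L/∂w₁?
∂L/∂w₁ = 0

Forward pass:
z = w₁x = -3×1 = -3
h = ReLU(-3) = 0
y = w₂h = -3×0 = 0

Backward pass:
∂L/∂y = 2(y - t) = 2(0 - 0) = 0
∂y/∂h = w₂ = -3
∂h/∂z = 0 (ReLU derivative)
∂z/∂w₁ = x = 1

∂L/∂w₁ = 0 × -3 × 0 × 1 = 0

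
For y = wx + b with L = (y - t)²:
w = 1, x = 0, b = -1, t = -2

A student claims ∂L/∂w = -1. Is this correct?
Incorrect

y = (1)(0) + -1 = -1
∂L/∂y = 2(y - t) = 2(-1 - -2) = 2
∂y/∂w = x = 0
∂L/∂w = 2 × 0 = 0

Claimed value: -1
Incorrect: The correct gradient is 0.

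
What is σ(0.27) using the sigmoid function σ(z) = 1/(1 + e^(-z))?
0.5671

sigmoid(0.27) = 1/(1 + e^(-0.27)) = 1/(1 + 0.7634) = 0.5671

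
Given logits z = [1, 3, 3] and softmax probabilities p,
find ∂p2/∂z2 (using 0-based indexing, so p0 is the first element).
∂p2/∂z2 = 0.249

p = softmax(z) = [0.06338, 0.4683, 0.4683]
p2 = 0.4683

∂p2/∂z2 = p2(1 - p2) = 0.4683 × (1 - 0.4683) = 0.249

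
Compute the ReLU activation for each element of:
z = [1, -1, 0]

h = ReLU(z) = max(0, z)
h = [1, 0, 0]

ReLU applied element-wise: max(0,1)=1, max(0,-1)=0, max(0,0)=0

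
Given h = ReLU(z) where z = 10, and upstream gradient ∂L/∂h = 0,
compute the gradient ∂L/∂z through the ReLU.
∂L/∂z = 0

h = ReLU(10) = 10
Since z > 0: ∂h/∂z = 1
∂L/∂z = ∂L/∂h · ∂h/∂z = 0 × 1 = 0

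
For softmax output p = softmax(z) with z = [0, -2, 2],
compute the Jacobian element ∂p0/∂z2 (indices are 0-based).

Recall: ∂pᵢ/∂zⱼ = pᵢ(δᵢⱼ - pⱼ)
∂p0/∂z2 = -0.1017

p = softmax(z) = [0.1173, 0.01588, 0.8668]
p0 = 0.1173, p2 = 0.8668

∂p0/∂z2 = -p0 × p2 = -0.1173 × 0.8668 = -0.1017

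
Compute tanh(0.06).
0.05993

tanh(0.06) = (e^(0.06) - e^(-0.06))/(e^(0.06) + e^(-0.06)) = 0.05993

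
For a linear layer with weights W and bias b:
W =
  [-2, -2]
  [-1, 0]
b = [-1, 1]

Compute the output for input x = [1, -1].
y = [-1, 0]

Wx = [-2×1 + -2×-1, -1×1 + 0×-1]
   = [0, -1]
y = Wx + b = [0 + -1, -1 + 1] = [-1, 0]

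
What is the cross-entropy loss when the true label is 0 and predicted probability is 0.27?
L = 0.3147

L = -0·log(0.27) - 1·log(0.73) = -log(0.73) = 0.3147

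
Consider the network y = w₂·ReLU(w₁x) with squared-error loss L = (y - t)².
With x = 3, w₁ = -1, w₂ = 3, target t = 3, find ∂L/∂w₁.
∂L/∂w₁ = 0

Forward pass:
z = w₁x = -1×3 = -3
h = ReLU(-3) = 0
y = w₂h = 3×0 = 0

Backward pass:
∂L/∂y = 2(y - t) = 2(0 - 3) = -6
∂y/∂h = w₂ = 3
∂h/∂z = 0 (ReLU derivative)
∂z/∂w₁ = x = 3

∂L/∂w₁ = -6 × 3 × 0 × 3 = 0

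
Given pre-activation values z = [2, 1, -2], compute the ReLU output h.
h = [2, 1, 0]

ReLU applied element-wise: max(0,2)=2, max(0,1)=1, max(0,-2)=0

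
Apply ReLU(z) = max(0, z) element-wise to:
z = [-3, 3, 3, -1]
h = [0, 3, 3, 0]

ReLU applied element-wise: max(0,-3)=0, max(0,3)=3, max(0,3)=3, max(0,-1)=0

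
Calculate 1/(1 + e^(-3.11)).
0.9573

sigmoid(3.11) = 1/(1 + e^(-3.11)) = 1/(1 + 0.0446) = 0.9573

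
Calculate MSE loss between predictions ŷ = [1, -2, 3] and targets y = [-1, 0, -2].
MSE = 11

MSE = (1/3)((1--1)² + (-2-0)² + (3--2)²) = (1/3)(4 + 4 + 25) = 11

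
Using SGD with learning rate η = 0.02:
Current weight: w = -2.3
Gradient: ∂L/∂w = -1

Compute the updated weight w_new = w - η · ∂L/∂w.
w_new = -2.28

w_new = w - η·∂L/∂w = -2.3 - 0.02×(-1) = -2.3 - (-0.02) = -2.28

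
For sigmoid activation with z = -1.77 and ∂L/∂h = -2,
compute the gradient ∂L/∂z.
∂L/∂z = -0.2487

σ(-1.77) = 0.1455
σ'(-1.77) = σ(-1.77)(1 - σ(-1.77)) = 0.1455 × 0.8545 = 0.1244
∂L/∂z = ∂L/∂h · σ'(z) = -2 × 0.1244 = -0.2487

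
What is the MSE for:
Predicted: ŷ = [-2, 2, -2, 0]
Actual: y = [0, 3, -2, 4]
MSE = 5.25

MSE = (1/4)((-2-0)² + (2-3)² + (-2--2)² + (0-4)²) = (1/4)(4 + 1 + 0 + 16) = 5.25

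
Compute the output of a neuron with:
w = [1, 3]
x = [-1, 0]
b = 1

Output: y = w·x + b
y = 0

y = (1)(-1) + (3)(0) + 1 = 0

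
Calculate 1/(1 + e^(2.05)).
0.1141

sigmoid(-2.05) = 1/(1 + e^(2.05)) = 1/(1 + 7.768) = 0.1141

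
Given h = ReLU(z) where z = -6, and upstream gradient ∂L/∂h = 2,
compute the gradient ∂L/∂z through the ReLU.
∂L/∂z = 0

h = ReLU(-6) = 0
Since z < 0: ∂h/∂z = 0
∂L/∂z = ∂L/∂h · ∂h/∂z = 2 × 0 = 0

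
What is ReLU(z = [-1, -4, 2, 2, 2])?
h = [0, 0, 2, 2, 2]

ReLU applied element-wise: max(0,-1)=0, max(0,-4)=0, max(0,2)=2, max(0,2)=2, max(0,2)=2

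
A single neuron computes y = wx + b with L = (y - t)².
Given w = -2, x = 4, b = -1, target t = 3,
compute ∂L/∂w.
∂L/∂w = -96

y = wx + b = (-2)(4) + -1 = -9
∂L/∂y = 2(y - t) = 2(-9 - 3) = -24
∂y/∂w = x = 4
∂L/∂w = ∂L/∂y · ∂y/∂w = -24 × 4 = -96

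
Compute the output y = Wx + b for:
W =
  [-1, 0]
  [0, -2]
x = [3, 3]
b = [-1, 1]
y = [-4, -5]

Wx = [-1×3 + 0×3, 0×3 + -2×3]
   = [-3, -6]
y = Wx + b = [-3 + -1, -6 + 1] = [-4, -5]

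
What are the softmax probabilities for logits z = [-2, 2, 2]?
p = [0.0091, 0.4955, 0.4955]

exp(z) = [0.1353, 7.389, 7.389]
Sum = 14.91
p = [0.0091, 0.4955, 0.4955]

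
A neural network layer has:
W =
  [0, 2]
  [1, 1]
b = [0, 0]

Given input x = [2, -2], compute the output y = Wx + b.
y = [-4, 0]

Wx = [0×2 + 2×-2, 1×2 + 1×-2]
   = [-4, 0]
y = Wx + b = [-4 + 0, 0 + 0] = [-4, 0]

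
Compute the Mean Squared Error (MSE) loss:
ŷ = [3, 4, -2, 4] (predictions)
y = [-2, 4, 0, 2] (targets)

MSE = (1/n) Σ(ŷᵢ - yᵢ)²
MSE = 8.25

MSE = (1/4)((3--2)² + (4-4)² + (-2-0)² + (4-2)²) = (1/4)(25 + 0 + 4 + 4) = 8.25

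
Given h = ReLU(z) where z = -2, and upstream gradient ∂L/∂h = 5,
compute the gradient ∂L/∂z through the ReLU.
∂L/∂z = 0

h = ReLU(-2) = 0
Since z < 0: ∂h/∂z = 0
∂L/∂z = ∂L/∂h · ∂h/∂z = 5 × 0 = 0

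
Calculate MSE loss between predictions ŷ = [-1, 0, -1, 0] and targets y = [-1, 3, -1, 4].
MSE = 6.25

MSE = (1/4)((-1--1)² + (0-3)² + (-1--1)² + (0-4)²) = (1/4)(0 + 9 + 0 + 16) = 6.25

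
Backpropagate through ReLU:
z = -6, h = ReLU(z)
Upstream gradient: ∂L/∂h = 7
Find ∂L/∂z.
∂L/∂z = 0

h = ReLU(-6) = 0
Since z < 0: ∂h/∂z = 0
∂L/∂z = ∂L/∂h · ∂h/∂z = 7 × 0 = 0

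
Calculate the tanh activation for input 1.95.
0.9603

tanh(1.95) = (e^(1.95) - e^(-1.95))/(e^(1.95) + e^(-1.95)) = 0.9603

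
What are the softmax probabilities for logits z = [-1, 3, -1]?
p = [0.0177, 0.9647, 0.0177]

exp(z) = [0.3679, 20.09, 0.3679]
Sum = 20.82
p = [0.0177, 0.9647, 0.0177]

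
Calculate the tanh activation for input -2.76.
-0.992

tanh(-2.76) = (e^(-2.76) - e^(2.76))/(e^(-2.76) + e^(2.76)) = -0.992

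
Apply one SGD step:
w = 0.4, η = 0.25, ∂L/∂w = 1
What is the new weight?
w_new = 0.15

w_new = w - η·∂L/∂w = 0.4 - 0.25×(1) = 0.4 - (0.25) = 0.15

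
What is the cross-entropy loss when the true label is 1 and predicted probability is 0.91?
L = 0.09431

L = -1·log(0.91) - 0·log(0.09) = -log(0.91) = 0.09431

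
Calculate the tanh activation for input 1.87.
0.9536

tanh(1.87) = (e^(1.87) - e^(-1.87))/(e^(1.87) + e^(-1.87)) = 0.9536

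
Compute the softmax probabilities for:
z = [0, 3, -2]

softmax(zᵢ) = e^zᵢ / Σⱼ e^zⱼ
p = [0.0471, 0.9465, 0.0064]

exp(z) = [1, 20.09, 0.1353]
Sum = 21.22
p = [0.0471, 0.9465, 0.0064]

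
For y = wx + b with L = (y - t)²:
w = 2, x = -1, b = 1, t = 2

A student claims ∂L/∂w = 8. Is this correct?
Incorrect

y = (2)(-1) + 1 = -1
∂L/∂y = 2(y - t) = 2(-1 - 2) = -6
∂y/∂w = x = -1
∂L/∂w = -6 × -1 = 6

Claimed value: 8
Incorrect: The correct gradient is 6.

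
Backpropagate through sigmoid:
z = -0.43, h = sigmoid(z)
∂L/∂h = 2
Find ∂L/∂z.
∂L/∂z = 0.4776

σ(-0.43) = 0.3941
σ'(-0.43) = σ(-0.43)(1 - σ(-0.43)) = 0.3941 × 0.6059 = 0.2388
∂L/∂z = ∂L/∂h · σ'(z) = 2 × 0.2388 = 0.4776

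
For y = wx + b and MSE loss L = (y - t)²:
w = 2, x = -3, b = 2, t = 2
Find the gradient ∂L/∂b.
∂L/∂b = -12

y = wx + b = (2)(-3) + 2 = -4
∂L/∂y = 2(y - t) = 2(-4 - 2) = -12
∂y/∂b = 1
∂L/∂b = ∂L/∂y · ∂y/∂b = -12 × 1 = -12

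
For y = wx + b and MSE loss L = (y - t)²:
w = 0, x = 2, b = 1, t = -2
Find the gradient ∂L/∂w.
∂L/∂w = 12

y = wx + b = (0)(2) + 1 = 1
∂L/∂y = 2(y - t) = 2(1 - -2) = 6
∂y/∂w = x = 2
∂L/∂w = ∂L/∂y · ∂y/∂w = 6 × 2 = 12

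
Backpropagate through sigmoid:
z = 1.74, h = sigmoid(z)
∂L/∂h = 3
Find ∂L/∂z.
∂L/∂z = 0.3811

σ(1.74) = 0.8507
σ'(1.74) = σ(1.74)(1 - σ(1.74)) = 0.8507 × 0.1493 = 0.127
∂L/∂z = ∂L/∂h · σ'(z) = 3 × 0.127 = 0.3811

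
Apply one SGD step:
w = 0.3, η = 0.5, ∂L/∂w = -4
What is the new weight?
w_new = 2.3

w_new = w - η·∂L/∂w = 0.3 - 0.5×(-4) = 0.3 - (-2) = 2.3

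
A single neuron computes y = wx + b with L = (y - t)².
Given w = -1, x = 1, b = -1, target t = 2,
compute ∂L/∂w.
∂L/∂w = -8

y = wx + b = (-1)(1) + -1 = -2
∂L/∂y = 2(y - t) = 2(-2 - 2) = -8
∂y/∂w = x = 1
∂L/∂w = ∂L/∂y · ∂y/∂w = -8 × 1 = -8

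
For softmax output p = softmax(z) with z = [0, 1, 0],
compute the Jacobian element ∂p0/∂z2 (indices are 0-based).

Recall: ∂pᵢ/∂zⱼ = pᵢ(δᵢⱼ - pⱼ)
∂p0/∂z2 = -0.04492

p = softmax(z) = [0.2119, 0.5761, 0.2119]
p0 = 0.2119, p2 = 0.2119

∂p0/∂z2 = -p0 × p2 = -0.2119 × 0.2119 = -0.04492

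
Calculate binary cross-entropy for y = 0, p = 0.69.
L = 1.171

L = -0·log(0.69) - 1·log(0.31) = -log(0.31) = 1.171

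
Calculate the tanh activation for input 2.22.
0.9767

tanh(2.22) = (e^(2.22) - e^(-2.22))/(e^(2.22) + e^(-2.22)) = 0.9767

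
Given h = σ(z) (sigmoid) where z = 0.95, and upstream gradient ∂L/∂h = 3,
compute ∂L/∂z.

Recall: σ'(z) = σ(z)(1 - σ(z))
∂L/∂z = 0.6033

σ(0.95) = 0.7211
σ'(0.95) = σ(0.95)(1 - σ(0.95)) = 0.7211 × 0.2789 = 0.2011
∂L/∂z = ∂L/∂h · σ'(z) = 3 × 0.2011 = 0.6033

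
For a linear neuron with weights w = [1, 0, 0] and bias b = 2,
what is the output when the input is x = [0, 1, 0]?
y = 2

y = (1)(0) + (0)(1) + (0)(0) + 2 = 2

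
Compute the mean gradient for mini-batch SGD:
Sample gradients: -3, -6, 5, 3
Average gradient = -0.25

Average = (1/4)(-3 + -6 + 5 + 3) = -1/4 = -0.25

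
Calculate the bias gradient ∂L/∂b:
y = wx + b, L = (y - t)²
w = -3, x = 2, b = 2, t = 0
∂L/∂b = -8

y = wx + b = (-3)(2) + 2 = -4
∂L/∂y = 2(y - t) = 2(-4 - 0) = -8
∂y/∂b = 1
∂L/∂b = ∂L/∂y · ∂y/∂b = -8 × 1 = -8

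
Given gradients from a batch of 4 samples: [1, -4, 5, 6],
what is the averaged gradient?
Average gradient = 2

Average = (1/4)(1 + -4 + 5 + 6) = 8/4 = 2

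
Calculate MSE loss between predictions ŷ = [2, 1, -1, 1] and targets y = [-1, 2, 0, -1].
MSE = 3.75

MSE = (1/4)((2--1)² + (1-2)² + (-1-0)² + (1--1)²) = (1/4)(9 + 1 + 1 + 4) = 3.75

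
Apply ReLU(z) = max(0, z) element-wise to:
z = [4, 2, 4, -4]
h = [4, 2, 4, 0]

ReLU applied element-wise: max(0,4)=4, max(0,2)=2, max(0,4)=4, max(0,-4)=0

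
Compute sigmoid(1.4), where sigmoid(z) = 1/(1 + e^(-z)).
0.8022

sigmoid(1.4) = 1/(1 + e^(-1.4)) = 1/(1 + 0.2466) = 0.8022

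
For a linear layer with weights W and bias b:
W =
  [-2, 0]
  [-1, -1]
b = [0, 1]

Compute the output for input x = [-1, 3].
y = [2, -1]

Wx = [-2×-1 + 0×3, -1×-1 + -1×3]
   = [2, -2]
y = Wx + b = [2 + 0, -2 + 1] = [2, -1]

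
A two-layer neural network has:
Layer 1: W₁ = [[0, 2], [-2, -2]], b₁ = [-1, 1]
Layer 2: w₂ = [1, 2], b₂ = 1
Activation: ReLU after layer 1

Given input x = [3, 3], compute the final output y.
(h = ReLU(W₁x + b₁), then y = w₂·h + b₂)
y = 6

Layer 1 pre-activation: z₁ = [5, -11]
After ReLU: h = [5, 0]
Layer 2 output: y = 1×5 + 2×0 + 1 = 6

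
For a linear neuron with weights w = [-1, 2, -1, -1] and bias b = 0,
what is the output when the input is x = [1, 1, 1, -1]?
y = 1

y = (-1)(1) + (2)(1) + (-1)(1) + (-1)(-1) + 0 = 1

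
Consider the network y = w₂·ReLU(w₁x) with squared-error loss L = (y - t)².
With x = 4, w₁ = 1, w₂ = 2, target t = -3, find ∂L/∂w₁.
∂L/∂w₁ = 176

Forward pass:
z = w₁x = 1×4 = 4
h = ReLU(4) = 4
y = w₂h = 2×4 = 8

Backward pass:
∂L/∂y = 2(y - t) = 2(8 - -3) = 22
∂y/∂h = w₂ = 2
∂h/∂z = 1 (ReLU derivative)
∂z/∂w₁ = x = 4

∂L/∂w₁ = 22 × 2 × 1 × 4 = 176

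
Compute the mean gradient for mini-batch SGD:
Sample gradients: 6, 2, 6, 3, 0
Average gradient = 3.4

Average = (1/5)(6 + 2 + 6 + 3 + 0) = 17/5 = 3.4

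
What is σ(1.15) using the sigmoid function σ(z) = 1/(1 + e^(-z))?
0.7595

sigmoid(1.15) = 1/(1 + e^(-1.15)) = 1/(1 + 0.3166) = 0.7595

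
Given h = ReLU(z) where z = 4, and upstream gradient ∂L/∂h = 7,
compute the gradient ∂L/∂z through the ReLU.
∂L/∂z = 7

h = ReLU(4) = 4
Since z > 0: ∂h/∂z = 1
∂L/∂z = ∂L/∂h · ∂h/∂z = 7 × 1 = 7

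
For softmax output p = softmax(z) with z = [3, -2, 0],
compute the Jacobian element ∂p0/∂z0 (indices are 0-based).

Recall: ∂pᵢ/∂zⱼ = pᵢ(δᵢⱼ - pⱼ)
∂p0/∂z0 = 0.05064

p = softmax(z) = [0.9465, 0.006377, 0.04712]
p0 = 0.9465

∂p0/∂z0 = p0(1 - p0) = 0.9465 × (1 - 0.9465) = 0.05064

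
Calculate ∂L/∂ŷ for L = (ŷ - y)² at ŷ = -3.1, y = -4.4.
∂L/∂ŷ = 2.6

∂L/∂ŷ = 2(ŷ - y) = 2(-3.1 - -4.4) = 2(1.3) = 2.6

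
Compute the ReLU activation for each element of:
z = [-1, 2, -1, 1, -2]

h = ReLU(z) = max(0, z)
h = [0, 2, 0, 1, 0]

ReLU applied element-wise: max(0,-1)=0, max(0,2)=2, max(0,-1)=0, max(0,1)=1, max(0,-2)=0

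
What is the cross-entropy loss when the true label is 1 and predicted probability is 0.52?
L = 0.6539

L = -1·log(0.52) - 0·log(0.48) = -log(0.52) = 0.6539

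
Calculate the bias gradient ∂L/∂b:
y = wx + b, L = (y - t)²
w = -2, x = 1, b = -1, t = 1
∂L/∂b = -8

y = wx + b = (-2)(1) + -1 = -3
∂L/∂y = 2(y - t) = 2(-3 - 1) = -8
∂y/∂b = 1
∂L/∂b = ∂L/∂y · ∂y/∂b = -8 × 1 = -8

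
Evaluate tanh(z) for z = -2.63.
-0.9897

tanh(-2.63) = (e^(-2.63) - e^(2.63))/(e^(-2.63) + e^(2.63)) = -0.9897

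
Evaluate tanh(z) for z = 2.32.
0.9809

tanh(2.32) = (e^(2.32) - e^(-2.32))/(e^(2.32) + e^(-2.32)) = 0.9809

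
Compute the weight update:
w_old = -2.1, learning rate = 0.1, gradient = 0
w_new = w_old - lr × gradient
w_new = -2.1

w_new = w - η·∂L/∂w = -2.1 - 0.1×(0) = -2.1 - (0) = -2.1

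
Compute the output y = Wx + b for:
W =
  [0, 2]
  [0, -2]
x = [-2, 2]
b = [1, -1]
y = [5, -5]

Wx = [0×-2 + 2×2, 0×-2 + -2×2]
   = [4, -4]
y = Wx + b = [4 + 1, -4 + -1] = [5, -5]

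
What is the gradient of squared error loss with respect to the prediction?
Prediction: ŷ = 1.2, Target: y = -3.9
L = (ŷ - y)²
∂L/∂ŷ = 10.2

∂L/∂ŷ = 2(ŷ - y) = 2(1.2 - -3.9) = 2(5.1) = 10.2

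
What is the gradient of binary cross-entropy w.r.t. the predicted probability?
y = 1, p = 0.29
∂L/∂p = -3.448

∂L/∂p = -y/p + (1-y)/(1-p) = -1/0.29 + 0 = -3.448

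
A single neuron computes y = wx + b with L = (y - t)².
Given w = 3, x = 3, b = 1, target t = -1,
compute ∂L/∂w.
∂L/∂w = 66

y = wx + b = (3)(3) + 1 = 10
∂L/∂y = 2(y - t) = 2(10 - -1) = 22
∂y/∂w = x = 3
∂L/∂w = ∂L/∂y · ∂y/∂w = 22 × 3 = 66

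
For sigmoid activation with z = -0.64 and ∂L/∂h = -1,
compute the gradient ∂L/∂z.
∂L/∂z = -0.2261

σ(-0.64) = 0.3452
σ'(-0.64) = σ(-0.64)(1 - σ(-0.64)) = 0.3452 × 0.6548 = 0.2261
∂L/∂z = ∂L/∂h · σ'(z) = -1 × 0.2261 = -0.2261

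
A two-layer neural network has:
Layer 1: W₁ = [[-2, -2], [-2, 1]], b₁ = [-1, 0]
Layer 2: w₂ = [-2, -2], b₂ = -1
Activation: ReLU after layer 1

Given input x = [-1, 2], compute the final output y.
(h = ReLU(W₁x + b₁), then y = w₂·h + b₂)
y = -9

Layer 1 pre-activation: z₁ = [-3, 4]
After ReLU: h = [0, 4]
Layer 2 output: y = -2×0 + -2×4 + -1 = -9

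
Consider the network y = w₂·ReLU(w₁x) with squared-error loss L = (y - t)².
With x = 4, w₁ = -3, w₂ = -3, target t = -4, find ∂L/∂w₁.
∂L/∂w₁ = 0

Forward pass:
z = w₁x = -3×4 = -12
h = ReLU(-12) = 0
y = w₂h = -3×0 = 0

Backward pass:
∂L/∂y = 2(y - t) = 2(0 - -4) = 8
∂y/∂h = w₂ = -3
∂h/∂z = 0 (ReLU derivative)
∂z/∂w₁ = x = 4

∂L/∂w₁ = 8 × -3 × 0 × 4 = 0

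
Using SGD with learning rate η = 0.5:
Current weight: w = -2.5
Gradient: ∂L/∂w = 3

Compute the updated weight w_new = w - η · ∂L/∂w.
w_new = -4

w_new = w - η·∂L/∂w = -2.5 - 0.5×(3) = -2.5 - (1.5) = -4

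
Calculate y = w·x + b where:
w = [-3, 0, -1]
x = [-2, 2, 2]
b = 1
y = 5

y = (-3)(-2) + (0)(2) + (-1)(2) + 1 = 5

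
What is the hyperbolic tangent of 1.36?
0.8764

tanh(1.36) = (e^(1.36) - e^(-1.36))/(e^(1.36) + e^(-1.36)) = 0.8764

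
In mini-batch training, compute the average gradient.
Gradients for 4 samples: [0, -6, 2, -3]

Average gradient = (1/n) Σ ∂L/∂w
Average gradient = -1.75

Average = (1/4)(0 + -6 + 2 + -3) = -7/4 = -1.75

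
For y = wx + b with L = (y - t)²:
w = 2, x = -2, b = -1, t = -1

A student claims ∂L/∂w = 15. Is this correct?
Incorrect

y = (2)(-2) + -1 = -5
∂L/∂y = 2(y - t) = 2(-5 - -1) = -8
∂y/∂w = x = -2
∂L/∂w = -8 × -2 = 16

Claimed value: 15
Incorrect: The correct gradient is 16.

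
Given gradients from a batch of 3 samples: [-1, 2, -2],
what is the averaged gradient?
Average gradient = -0.3333

Average = (1/3)(-1 + 2 + -2) = -1/3 = -0.3333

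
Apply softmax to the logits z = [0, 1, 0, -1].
p = [0.1966, 0.5344, 0.1966, 0.0723]

exp(z) = [1, 2.718, 1, 0.3679]
Sum = 5.086
p = [0.1966, 0.5344, 0.1966, 0.0723]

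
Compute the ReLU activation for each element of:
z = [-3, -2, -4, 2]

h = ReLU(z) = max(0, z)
h = [0, 0, 0, 2]

ReLU applied element-wise: max(0,-3)=0, max(0,-2)=0, max(0,-4)=0, max(0,2)=2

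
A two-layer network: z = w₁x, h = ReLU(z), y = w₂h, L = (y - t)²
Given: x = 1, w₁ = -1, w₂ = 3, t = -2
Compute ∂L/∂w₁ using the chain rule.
∂L/∂w₁ = 0

Forward pass:
z = w₁x = -1×1 = -1
h = ReLU(-1) = 0
y = w₂h = 3×0 = 0

Backward pass:
∂L/∂y = 2(y - t) = 2(0 - -2) = 4
∂y/∂h = w₂ = 3
∂h/∂z = 0 (ReLU derivative)
∂z/∂w₁ = x = 1

∂L/∂w₁ = 4 × 3 × 0 × 1 = 0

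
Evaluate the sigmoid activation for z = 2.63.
0.9328

sigmoid(2.63) = 1/(1 + e^(-2.63)) = 1/(1 + 0.07208) = 0.9328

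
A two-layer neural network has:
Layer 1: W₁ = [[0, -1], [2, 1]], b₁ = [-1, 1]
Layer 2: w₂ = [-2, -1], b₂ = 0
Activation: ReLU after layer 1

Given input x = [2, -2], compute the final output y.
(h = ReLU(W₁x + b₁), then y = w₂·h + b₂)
y = -5

Layer 1 pre-activation: z₁ = [1, 3]
After ReLU: h = [1, 3]
Layer 2 output: y = -2×1 + -1×3 + 0 = -5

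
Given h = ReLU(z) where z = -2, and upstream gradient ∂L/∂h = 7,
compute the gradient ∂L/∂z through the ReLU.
∂L/∂z = 0

h = ReLU(-2) = 0
Since z < 0: ∂h/∂z = 0
∂L/∂z = ∂L/∂h · ∂h/∂z = 7 × 0 = 0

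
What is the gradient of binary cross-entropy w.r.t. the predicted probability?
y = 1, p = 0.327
∂L/∂p = -3.058

∂L/∂p = -y/p + (1-y)/(1-p) = -1/0.327 + 0 = -3.058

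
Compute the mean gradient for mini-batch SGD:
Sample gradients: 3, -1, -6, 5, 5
Average gradient = 1.2

Average = (1/5)(3 + -1 + -6 + 5 + 5) = 6/5 = 1.2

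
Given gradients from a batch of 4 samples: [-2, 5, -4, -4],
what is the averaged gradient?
Average gradient = -1.25

Average = (1/4)(-2 + 5 + -4 + -4) = -5/4 = -1.25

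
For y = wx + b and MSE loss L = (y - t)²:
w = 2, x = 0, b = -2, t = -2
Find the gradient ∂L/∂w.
∂L/∂w = 0

y = wx + b = (2)(0) + -2 = -2
∂L/∂y = 2(y - t) = 2(-2 - -2) = 0
∂y/∂w = x = 0
∂L/∂w = ∂L/∂y · ∂y/∂w = 0 × 0 = 0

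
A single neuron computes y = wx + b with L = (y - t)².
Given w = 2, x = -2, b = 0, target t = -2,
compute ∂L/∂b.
∂L/∂b = -4

y = wx + b = (2)(-2) + 0 = -4
∂L/∂y = 2(y - t) = 2(-4 - -2) = -4
∂y/∂b = 1
∂L/∂b = ∂L/∂y · ∂y/∂b = -4 × 1 = -4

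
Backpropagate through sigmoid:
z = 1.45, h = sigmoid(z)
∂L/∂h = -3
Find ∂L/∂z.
∂L/∂z = -0.4617

σ(1.45) = 0.81
σ'(1.45) = σ(1.45)(1 - σ(1.45)) = 0.81 × 0.19 = 0.1539
∂L/∂z = ∂L/∂h · σ'(z) = -3 × 0.1539 = -0.4617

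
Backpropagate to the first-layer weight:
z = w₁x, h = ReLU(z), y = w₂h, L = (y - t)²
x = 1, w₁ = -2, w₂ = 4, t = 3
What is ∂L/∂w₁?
∂L/∂w₁ = 0

Forward pass:
z = w₁x = -2×1 = -2
h = ReLU(-2) = 0
y = w₂h = 4×0 = 0

Backward pass:
∂L/∂y = 2(y - t) = 2(0 - 3) = -6
∂y/∂h = w₂ = 4
∂h/∂z = 0 (ReLU derivative)
∂z/∂w₁ = x = 1

∂L/∂w₁ = -6 × 4 × 0 × 1 = 0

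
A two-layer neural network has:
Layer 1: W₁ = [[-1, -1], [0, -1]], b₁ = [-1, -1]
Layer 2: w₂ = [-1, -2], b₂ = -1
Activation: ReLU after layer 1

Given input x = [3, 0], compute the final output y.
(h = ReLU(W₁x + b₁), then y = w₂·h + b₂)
y = -1

Layer 1 pre-activation: z₁ = [-4, -1]
After ReLU: h = [0, 0]
Layer 2 output: y = -1×0 + -2×0 + -1 = -1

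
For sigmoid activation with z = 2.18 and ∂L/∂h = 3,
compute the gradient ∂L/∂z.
∂L/∂z = 0.2737

σ(2.18) = 0.8984
σ'(2.18) = σ(2.18)(1 - σ(2.18)) = 0.8984 × 0.1016 = 0.09125
∂L/∂z = ∂L/∂h · σ'(z) = 3 × 0.09125 = 0.2737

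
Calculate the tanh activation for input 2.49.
0.9863

tanh(2.49) = (e^(2.49) - e^(-2.49))/(e^(2.49) + e^(-2.49)) = 0.9863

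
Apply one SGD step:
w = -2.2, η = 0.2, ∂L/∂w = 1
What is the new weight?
w_new = -2.4

w_new = w - η·∂L/∂w = -2.2 - 0.2×(1) = -2.2 - (0.2) = -2.4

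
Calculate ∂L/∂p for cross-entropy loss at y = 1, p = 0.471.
∂L/∂p = -2.123

∂L/∂p = -y/p + (1-y)/(1-p) = -1/0.471 + 0 = -2.123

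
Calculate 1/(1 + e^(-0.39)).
0.5963

sigmoid(0.39) = 1/(1 + e^(-0.39)) = 1/(1 + 0.6771) = 0.5963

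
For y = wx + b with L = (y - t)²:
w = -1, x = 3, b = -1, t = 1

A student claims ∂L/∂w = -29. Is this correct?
Incorrect

y = (-1)(3) + -1 = -4
∂L/∂y = 2(y - t) = 2(-4 - 1) = -10
∂y/∂w = x = 3
∂L/∂w = -10 × 3 = -30

Claimed value: -29
Incorrect: The correct gradient is -30.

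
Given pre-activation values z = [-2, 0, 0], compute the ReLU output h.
h = [0, 0, 0]

ReLU applied element-wise: max(0,-2)=0, max(0,0)=0, max(0,0)=0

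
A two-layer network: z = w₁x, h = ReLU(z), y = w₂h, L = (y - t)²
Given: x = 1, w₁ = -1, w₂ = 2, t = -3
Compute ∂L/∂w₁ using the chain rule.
∂L/∂w₁ = 0

Forward pass:
z = w₁x = -1×1 = -1
h = ReLU(-1) = 0
y = w₂h = 2×0 = 0

Backward pass:
∂L/∂y = 2(y - t) = 2(0 - -3) = 6
∂y/∂h = w₂ = 2
∂h/∂z = 0 (ReLU derivative)
∂z/∂w₁ = x = 1

∂L/∂w₁ = 6 × 2 × 0 × 1 = 0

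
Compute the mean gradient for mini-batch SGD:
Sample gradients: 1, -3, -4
Average gradient = -2

Average = (1/3)(1 + -3 + -4) = -6/3 = -2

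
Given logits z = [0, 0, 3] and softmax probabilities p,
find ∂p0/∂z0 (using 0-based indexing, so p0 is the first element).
∂p0/∂z0 = 0.04323

p = softmax(z) = [0.04528, 0.04528, 0.9094]
p0 = 0.04528

∂p0/∂z0 = p0(1 - p0) = 0.04528 × (1 - 0.04528) = 0.04323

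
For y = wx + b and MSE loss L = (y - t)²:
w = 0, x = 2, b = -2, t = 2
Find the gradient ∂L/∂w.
∂L/∂w = -16

y = wx + b = (0)(2) + -2 = -2
∂L/∂y = 2(y - t) = 2(-2 - 2) = -8
∂y/∂w = x = 2
∂L/∂w = ∂L/∂y · ∂y/∂w = -8 × 2 = -16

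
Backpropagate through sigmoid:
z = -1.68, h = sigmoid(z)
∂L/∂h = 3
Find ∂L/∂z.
∂L/∂z = 0.3972

σ(-1.68) = 0.1571
σ'(-1.68) = σ(-1.68)(1 - σ(-1.68)) = 0.1571 × 0.8429 = 0.1324
∂L/∂z = ∂L/∂h · σ'(z) = 3 × 0.1324 = 0.3972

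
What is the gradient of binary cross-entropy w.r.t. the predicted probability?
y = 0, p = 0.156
∂L/∂p = 1.185

∂L/∂p = -y/p + (1-y)/(1-p) = 0 + 1/0.844 = 1.185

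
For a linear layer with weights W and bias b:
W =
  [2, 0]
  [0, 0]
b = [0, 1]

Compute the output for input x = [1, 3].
y = [2, 1]

Wx = [2×1 + 0×3, 0×1 + 0×3]
   = [2, 0]
y = Wx + b = [2 + 0, 0 + 1] = [2, 1]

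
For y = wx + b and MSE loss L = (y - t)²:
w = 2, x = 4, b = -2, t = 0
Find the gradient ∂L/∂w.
∂L/∂w = 48

y = wx + b = (2)(4) + -2 = 6
∂L/∂y = 2(y - t) = 2(6 - 0) = 12
∂y/∂w = x = 4
∂L/∂w = ∂L/∂y · ∂y/∂w = 12 × 4 = 48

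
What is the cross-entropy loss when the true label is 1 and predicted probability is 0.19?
L = 1.661

L = -1·log(0.19) - 0·log(0.81) = -log(0.19) = 1.661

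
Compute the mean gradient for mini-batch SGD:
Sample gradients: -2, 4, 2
Average gradient = 1.333

Average = (1/3)(-2 + 4 + 2) = 4/3 = 1.333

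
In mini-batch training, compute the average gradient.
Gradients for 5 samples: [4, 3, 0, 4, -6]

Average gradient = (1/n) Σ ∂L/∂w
Average gradient = 1

Average = (1/5)(4 + 3 + 0 + 4 + -6) = 5/5 = 1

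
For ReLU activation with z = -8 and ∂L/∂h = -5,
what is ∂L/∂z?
∂L/∂z = 0

h = ReLU(-8) = 0
Since z < 0: ∂h/∂z = 0
∂L/∂z = ∂L/∂h · ∂h/∂z = -5 × 0 = 0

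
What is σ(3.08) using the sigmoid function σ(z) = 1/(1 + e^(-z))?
0.9561

sigmoid(3.08) = 1/(1 + e^(-3.08)) = 1/(1 + 0.04596) = 0.9561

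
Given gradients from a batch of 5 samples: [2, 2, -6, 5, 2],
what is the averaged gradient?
Average gradient = 1

Average = (1/5)(2 + 2 + -6 + 5 + 2) = 5/5 = 1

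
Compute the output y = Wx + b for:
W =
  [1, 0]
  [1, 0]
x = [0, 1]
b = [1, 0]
y = [1, 0]

Wx = [1×0 + 0×1, 1×0 + 0×1]
   = [0, 0]
y = Wx + b = [0 + 1, 0 + 0] = [1, 0]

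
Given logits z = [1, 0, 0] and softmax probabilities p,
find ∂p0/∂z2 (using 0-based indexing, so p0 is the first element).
∂p0/∂z2 = -0.1221

p = softmax(z) = [0.5761, 0.2119, 0.2119]
p0 = 0.5761, p2 = 0.2119

∂p0/∂z2 = -p0 × p2 = -0.5761 × 0.2119 = -0.1221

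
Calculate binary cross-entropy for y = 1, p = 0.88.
L = 0.1278

L = -1·log(0.88) - 0·log(0.12) = -log(0.88) = 0.1278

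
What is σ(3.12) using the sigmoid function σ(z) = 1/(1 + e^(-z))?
0.9577

sigmoid(3.12) = 1/(1 + e^(-3.12)) = 1/(1 + 0.04416) = 0.9577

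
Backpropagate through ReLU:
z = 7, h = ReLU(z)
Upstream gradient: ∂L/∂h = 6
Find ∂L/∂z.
∂L/∂z = 6

h = ReLU(7) = 7
Since z > 0: ∂h/∂z = 1
∂L/∂z = ∂L/∂h · ∂h/∂z = 6 × 1 = 6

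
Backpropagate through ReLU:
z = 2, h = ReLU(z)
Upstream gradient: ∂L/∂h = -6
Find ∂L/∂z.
∂L/∂z = -6

h = ReLU(2) = 2
Since z > 0: ∂h/∂z = 1
∂L/∂z = ∂L/∂h · ∂h/∂z = -6 × 1 = -6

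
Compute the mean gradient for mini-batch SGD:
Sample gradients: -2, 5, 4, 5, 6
Average gradient = 3.6

Average = (1/5)(-2 + 5 + 4 + 5 + 6) = 18/5 = 3.6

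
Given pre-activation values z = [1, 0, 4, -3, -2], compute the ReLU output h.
h = [1, 0, 4, 0, 0]

ReLU applied element-wise: max(0,1)=1, max(0,0)=0, max(0,4)=4, max(0,-3)=0, max(0,-2)=0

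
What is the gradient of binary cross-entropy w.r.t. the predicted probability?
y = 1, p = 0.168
∂L/∂p = -5.952

∂L/∂p = -y/p + (1-y)/(1-p) = -1/0.168 + 0 = -5.952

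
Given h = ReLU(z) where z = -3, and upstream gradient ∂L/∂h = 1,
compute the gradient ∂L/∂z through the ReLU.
∂L/∂z = 0

h = ReLU(-3) = 0
Since z < 0: ∂h/∂z = 0
∂L/∂z = ∂L/∂h · ∂h/∂z = 1 × 0 = 0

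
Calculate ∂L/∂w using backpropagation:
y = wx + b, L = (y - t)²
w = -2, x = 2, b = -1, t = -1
∂L/∂w = -16

y = wx + b = (-2)(2) + -1 = -5
∂L/∂y = 2(y - t) = 2(-5 - -1) = -8
∂y/∂w = x = 2
∂L/∂w = ∂L/∂y · ∂y/∂w = -8 × 2 = -16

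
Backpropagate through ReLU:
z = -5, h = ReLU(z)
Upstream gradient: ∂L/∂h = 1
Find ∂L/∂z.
∂L/∂z = 0

h = ReLU(-5) = 0
Since z < 0: ∂h/∂z = 0
∂L/∂z = ∂L/∂h · ∂h/∂z = 1 × 0 = 0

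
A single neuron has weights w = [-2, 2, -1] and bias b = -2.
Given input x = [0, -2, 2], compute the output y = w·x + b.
y = -8

y = (-2)(0) + (2)(-2) + (-1)(2) + -2 = -8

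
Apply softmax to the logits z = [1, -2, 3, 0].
p = [0.1135, 0.0057, 0.839, 0.0418]

exp(z) = [2.718, 0.1353, 20.09, 1]
Sum = 23.94
p = [0.1135, 0.0057, 0.839, 0.0418]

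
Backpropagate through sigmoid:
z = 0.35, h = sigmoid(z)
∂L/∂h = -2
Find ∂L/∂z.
∂L/∂z = -0.485

σ(0.35) = 0.5866
σ'(0.35) = σ(0.35)(1 - σ(0.35)) = 0.5866 × 0.4134 = 0.2425
∂L/∂z = ∂L/∂h · σ'(z) = -2 × 0.2425 = -0.485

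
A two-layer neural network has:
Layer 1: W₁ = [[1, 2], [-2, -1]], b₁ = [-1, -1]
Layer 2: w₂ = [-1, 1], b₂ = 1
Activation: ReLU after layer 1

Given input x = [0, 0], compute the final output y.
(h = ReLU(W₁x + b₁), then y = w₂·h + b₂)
y = 1

Layer 1 pre-activation: z₁ = [-1, -1]
After ReLU: h = [0, 0]
Layer 2 output: y = -1×0 + 1×0 + 1 = 1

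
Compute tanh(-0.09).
-0.08976

tanh(-0.09) = (e^(-0.09) - e^(0.09))/(e^(-0.09) + e^(0.09)) = -0.08976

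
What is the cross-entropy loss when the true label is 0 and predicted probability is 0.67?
L = 1.109

L = -0·log(0.67) - 1·log(0.33) = -log(0.33) = 1.109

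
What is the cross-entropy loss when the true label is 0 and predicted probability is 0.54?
L = 0.7765

L = -0·log(0.54) - 1·log(0.46) = -log(0.46) = 0.7765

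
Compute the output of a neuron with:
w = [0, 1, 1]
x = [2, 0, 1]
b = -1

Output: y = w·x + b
y = 0

y = (0)(2) + (1)(0) + (1)(1) + -1 = 0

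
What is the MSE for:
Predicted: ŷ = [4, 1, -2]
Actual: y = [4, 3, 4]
MSE = 13.33

MSE = (1/3)((4-4)² + (1-3)² + (-2-4)²) = (1/3)(0 + 4 + 36) = 13.33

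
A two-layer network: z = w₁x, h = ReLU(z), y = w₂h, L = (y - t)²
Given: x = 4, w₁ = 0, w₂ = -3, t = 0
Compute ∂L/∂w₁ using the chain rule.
∂L/∂w₁ = 0

Forward pass:
z = w₁x = 0×4 = 0
h = ReLU(0) = 0
y = w₂h = -3×0 = 0

Backward pass:
∂L/∂y = 2(y - t) = 2(0 - 0) = 0
∂y/∂h = w₂ = -3
∂h/∂z = 0 (ReLU derivative)
∂z/∂w₁ = x = 4

∂L/∂w₁ = 0 × -3 × 0 × 4 = 0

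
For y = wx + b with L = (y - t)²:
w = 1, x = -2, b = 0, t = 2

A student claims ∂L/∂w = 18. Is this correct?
Incorrect

y = (1)(-2) + 0 = -2
∂L/∂y = 2(y - t) = 2(-2 - 2) = -8
∂y/∂w = x = -2
∂L/∂w = -8 × -2 = 16

Claimed value: 18
Incorrect: The correct gradient is 16.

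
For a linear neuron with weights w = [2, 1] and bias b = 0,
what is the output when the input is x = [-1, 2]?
y = 0

y = (2)(-1) + (1)(2) + 0 = 0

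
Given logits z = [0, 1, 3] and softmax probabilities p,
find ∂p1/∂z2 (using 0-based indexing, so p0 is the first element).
∂p1/∂z2 = -0.09636

p = softmax(z) = [0.04201, 0.1142, 0.8438]
p1 = 0.1142, p2 = 0.8438

∂p1/∂z2 = -p1 × p2 = -0.1142 × 0.8438 = -0.09636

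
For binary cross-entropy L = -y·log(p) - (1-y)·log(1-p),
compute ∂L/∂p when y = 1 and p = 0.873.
∂L/∂p = -1.145

∂L/∂p = -y/p + (1-y)/(1-p) = -1/0.873 + 0 = -1.145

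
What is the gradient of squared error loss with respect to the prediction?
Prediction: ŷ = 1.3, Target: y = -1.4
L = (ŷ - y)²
∂L/∂ŷ = 5.4

∂L/∂ŷ = 2(ŷ - y) = 2(1.3 - -1.4) = 2(2.7) = 5.4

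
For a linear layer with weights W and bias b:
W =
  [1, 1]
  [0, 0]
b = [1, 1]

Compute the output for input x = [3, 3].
y = [7, 1]

Wx = [1×3 + 1×3, 0×3 + 0×3]
   = [6, 0]
y = Wx + b = [6 + 1, 0 + 1] = [7, 1]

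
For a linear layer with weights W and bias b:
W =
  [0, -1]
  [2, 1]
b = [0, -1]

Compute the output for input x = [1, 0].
y = [0, 1]

Wx = [0×1 + -1×0, 2×1 + 1×0]
   = [0, 2]
y = Wx + b = [0 + 0, 2 + -1] = [0, 1]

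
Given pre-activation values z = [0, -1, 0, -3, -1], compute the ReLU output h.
h = [0, 0, 0, 0, 0]

ReLU applied element-wise: max(0,0)=0, max(0,-1)=0, max(0,0)=0, max(0,-3)=0, max(0,-1)=0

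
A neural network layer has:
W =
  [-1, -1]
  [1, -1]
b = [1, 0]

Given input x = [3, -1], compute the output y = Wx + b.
y = [-1, 4]

Wx = [-1×3 + -1×-1, 1×3 + -1×-1]
   = [-2, 4]
y = Wx + b = [-2 + 1, 4 + 0] = [-1, 4]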